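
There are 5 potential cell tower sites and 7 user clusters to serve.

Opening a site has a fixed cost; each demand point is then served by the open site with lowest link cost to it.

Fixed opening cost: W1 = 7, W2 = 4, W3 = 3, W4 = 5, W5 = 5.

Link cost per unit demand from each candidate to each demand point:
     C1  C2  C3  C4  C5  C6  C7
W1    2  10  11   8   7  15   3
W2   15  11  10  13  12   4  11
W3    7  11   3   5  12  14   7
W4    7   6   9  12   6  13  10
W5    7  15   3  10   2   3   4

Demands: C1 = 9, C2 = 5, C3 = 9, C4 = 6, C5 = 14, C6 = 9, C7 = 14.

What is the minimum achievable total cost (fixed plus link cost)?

222

Open {W1, W3, W4, W5}: assign each demand point to its cheapest open site.
  C1→W1 9×2=18, C2→W4 5×6=30, C3→W3 9×3=27, C4→W3 6×5=30, C5→W5 14×2=28, C6→W5 9×3=27, C7→W1 14×3=42
  link cost 202, fixed 20 → total 222.
Compare {W1, W2, W3, W4, W5}: link cost 202 + fixed 24 = 226.
Compare {W1, W3, W5}: link cost 222 + fixed 15 = 237.
Compare {W1, W4, W5}: link cost 220 + fixed 17 = 237.
All other subsets cost ≥ 226. Minimum total cost: 222.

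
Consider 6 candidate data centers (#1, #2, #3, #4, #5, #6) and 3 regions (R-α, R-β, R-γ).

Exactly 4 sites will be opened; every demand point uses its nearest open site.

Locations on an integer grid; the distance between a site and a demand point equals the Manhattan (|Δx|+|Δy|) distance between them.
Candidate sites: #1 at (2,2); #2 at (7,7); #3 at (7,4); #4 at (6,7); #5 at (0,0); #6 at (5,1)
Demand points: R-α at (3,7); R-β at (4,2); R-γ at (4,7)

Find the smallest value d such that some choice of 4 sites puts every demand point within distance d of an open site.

3

Open {#1, #2, #3, #4}.
  Farthest demand point is R-α at distance 3 (to #4); all others are ≤ 3.
With {#1, #2, #4, #5} the worst case is 3.
With {#1, #2, #4, #6} the worst case is 3.
No size-4 selection achieves below 3.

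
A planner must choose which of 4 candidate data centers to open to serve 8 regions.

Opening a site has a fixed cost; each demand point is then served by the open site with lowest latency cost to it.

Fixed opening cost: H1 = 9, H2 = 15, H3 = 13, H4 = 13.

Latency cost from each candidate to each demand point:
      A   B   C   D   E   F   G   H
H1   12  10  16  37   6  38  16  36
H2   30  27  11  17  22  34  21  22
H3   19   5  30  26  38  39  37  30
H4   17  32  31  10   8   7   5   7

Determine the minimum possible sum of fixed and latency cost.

95

Open {H1, H4}: assign each demand point to its cheapest open site.
  A→H1 12, B→H1 10, C→H1 16, D→H4 10, E→H1 6, F→H4 7, G→H4 5, H→H4 7
  latency cost 73, fixed 22 → total 95.
Compare {H1, H3, H4}: latency cost 68 + fixed 35 = 103.
Compare {H1, H2, H4}: latency cost 68 + fixed 37 = 105.
Compare {H2, H3, H4}: latency cost 70 + fixed 41 = 111.
All other subsets cost ≥ 103. Minimum total cost: 95.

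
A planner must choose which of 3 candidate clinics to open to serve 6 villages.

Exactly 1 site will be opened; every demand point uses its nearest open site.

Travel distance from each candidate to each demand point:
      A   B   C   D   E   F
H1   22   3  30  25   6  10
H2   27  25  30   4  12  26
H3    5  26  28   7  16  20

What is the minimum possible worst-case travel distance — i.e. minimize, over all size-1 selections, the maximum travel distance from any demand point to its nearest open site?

28

Open {H3}.
  Farthest demand point is C at travel distance 28 (to H3); all others are ≤ 28.
With {H1} the worst case is 30.
With {H2} the worst case is 30.
No size-1 selection achieves below 28.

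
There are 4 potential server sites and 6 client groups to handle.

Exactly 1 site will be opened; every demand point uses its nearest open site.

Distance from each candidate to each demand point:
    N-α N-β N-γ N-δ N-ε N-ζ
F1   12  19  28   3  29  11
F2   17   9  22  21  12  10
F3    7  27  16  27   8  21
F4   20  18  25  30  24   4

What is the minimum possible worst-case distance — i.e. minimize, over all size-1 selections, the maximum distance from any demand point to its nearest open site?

22

Open {F2}.
  Farthest demand point is N-γ at distance 22 (to F2); all others are ≤ 22.
With {F3} the worst case is 27.
With {F1} the worst case is 29.
No size-1 selection achieves below 22.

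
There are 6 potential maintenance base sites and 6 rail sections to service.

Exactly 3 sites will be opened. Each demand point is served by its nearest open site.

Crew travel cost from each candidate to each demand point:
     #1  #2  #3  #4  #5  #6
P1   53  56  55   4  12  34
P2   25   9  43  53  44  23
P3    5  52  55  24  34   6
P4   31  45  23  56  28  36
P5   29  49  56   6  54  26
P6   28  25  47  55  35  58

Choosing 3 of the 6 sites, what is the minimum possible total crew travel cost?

79

Open {P1, P2, P3}.
  #1→P3 5, #2→P2 9, #3→P2 43, #4→P1 4, #5→P1 12, #6→P3 6  ⇒ total 79.
Compare {P1, P3, P4}: total 95.
Compare {P2, P3, P4}: total 95.
No size-3 selection does better; minimum is 79.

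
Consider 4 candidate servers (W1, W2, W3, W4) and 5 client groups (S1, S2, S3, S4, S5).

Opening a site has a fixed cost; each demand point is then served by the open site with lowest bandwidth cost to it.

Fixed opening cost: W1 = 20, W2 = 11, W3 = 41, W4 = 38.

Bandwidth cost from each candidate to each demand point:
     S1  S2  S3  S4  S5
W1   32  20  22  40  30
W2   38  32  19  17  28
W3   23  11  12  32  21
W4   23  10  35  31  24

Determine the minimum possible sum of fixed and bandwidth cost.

136

Open {W2, W3}: assign each demand point to its cheapest open site.
  S1→W3 23, S2→W3 11, S3→W3 12, S4→W2 17, S5→W3 21
  bandwidth cost 84, fixed 52 → total 136.
Compare {W3}: bandwidth cost 99 + fixed 41 = 140.
Compare {W2, W4}: bandwidth cost 93 + fixed 49 = 142.
Compare {W2}: bandwidth cost 134 + fixed 11 = 145.
All other subsets cost ≥ 140. Minimum total cost: 136.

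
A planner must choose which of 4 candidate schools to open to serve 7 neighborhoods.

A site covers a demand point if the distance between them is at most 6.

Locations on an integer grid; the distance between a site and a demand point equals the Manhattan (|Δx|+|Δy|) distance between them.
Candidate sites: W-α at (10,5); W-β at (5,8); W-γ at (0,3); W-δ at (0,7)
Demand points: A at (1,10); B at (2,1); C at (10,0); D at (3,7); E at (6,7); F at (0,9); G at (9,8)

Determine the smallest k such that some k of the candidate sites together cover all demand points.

3

Coverage sets (demand points within 6 of each site):
  W-α: {C, E, G}
  W-β: {A, D, E, F, G}
  W-γ: {B, F}
  W-δ: {A, D, E, F}
No 2 sites suffice: every size-2 union leaves at least one demand point uncovered.
But {W-α, W-β, W-γ} covers everything, so the minimum is 3.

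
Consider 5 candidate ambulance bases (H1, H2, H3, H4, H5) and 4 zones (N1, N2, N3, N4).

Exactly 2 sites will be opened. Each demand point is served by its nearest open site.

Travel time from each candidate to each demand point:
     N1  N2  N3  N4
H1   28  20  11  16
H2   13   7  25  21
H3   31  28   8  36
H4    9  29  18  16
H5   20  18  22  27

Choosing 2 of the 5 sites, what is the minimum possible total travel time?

47

Open {H1, H2}.
  N1→H2 13, N2→H2 7, N3→H1 11, N4→H1 16  ⇒ total 47.
Compare {H2, H3}: total 49.
Compare {H2, H4}: total 50.
No size-2 selection does better; minimum is 47.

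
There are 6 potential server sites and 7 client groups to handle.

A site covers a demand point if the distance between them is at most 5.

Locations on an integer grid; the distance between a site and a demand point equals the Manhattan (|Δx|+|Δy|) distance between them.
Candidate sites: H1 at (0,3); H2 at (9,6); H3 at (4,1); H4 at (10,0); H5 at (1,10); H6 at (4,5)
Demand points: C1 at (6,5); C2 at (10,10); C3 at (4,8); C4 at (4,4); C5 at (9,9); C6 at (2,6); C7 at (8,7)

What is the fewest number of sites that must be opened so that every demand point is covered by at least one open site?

2

Coverage sets (demand points within 5 of each site):
  H1: {C4, C6}
  H2: {C1, C2, C5, C7}
  H3: {C4}
  H4: {}
  H5: {C3, C6}
  H6: {C1, C3, C4, C6}
No single site covers all 7 demand points.
But {H2, H6} covers everything, so the minimum is 2.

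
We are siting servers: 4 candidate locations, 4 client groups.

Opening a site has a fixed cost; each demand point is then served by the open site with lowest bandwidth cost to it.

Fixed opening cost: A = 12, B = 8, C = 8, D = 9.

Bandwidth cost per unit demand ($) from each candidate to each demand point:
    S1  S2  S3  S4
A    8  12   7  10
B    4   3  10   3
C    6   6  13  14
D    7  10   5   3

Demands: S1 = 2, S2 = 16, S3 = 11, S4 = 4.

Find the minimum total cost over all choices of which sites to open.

140

Open {B, D}: assign each demand point to its cheapest open site.
  S1→B 2×4=8, S2→B 16×3=48, S3→D 11×5=55, S4→B 4×3=12
  bandwidth cost 123, fixed 17 → total 140.
Compare {B, C, D}: bandwidth cost 123 + fixed 25 = 148.
Compare {A, B, D}: bandwidth cost 123 + fixed 29 = 152.
Compare {A, B, C, D}: bandwidth cost 123 + fixed 37 = 160.
All other subsets cost ≥ 148. Minimum total cost: 140.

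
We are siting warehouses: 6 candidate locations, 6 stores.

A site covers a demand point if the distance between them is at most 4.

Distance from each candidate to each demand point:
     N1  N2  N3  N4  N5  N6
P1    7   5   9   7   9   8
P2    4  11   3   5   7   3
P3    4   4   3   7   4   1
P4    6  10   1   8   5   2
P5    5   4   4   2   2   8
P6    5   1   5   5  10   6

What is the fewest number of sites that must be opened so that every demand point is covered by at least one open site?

Coverage sets (demand points within 4 of each site):
  P1: {}
  P2: {N1, N3, N6}
  P3: {N1, N2, N3, N5, N6}
  P4: {N3, N6}
  P5: {N2, N3, N4, N5}
  P6: {N2}
No single site covers all 6 demand points.
But {P2, P5} covers everything, so the minimum is 2.

2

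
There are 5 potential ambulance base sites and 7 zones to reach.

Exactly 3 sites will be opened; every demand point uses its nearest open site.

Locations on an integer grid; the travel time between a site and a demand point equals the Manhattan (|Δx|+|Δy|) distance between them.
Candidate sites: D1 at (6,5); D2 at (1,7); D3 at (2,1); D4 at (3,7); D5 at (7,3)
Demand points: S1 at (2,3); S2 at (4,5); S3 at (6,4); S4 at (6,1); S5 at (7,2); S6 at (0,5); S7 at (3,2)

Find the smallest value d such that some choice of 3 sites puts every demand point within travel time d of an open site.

Open {D1, D2, D3}.
  Farthest demand point is S4 at travel time 4 (to D1); all others are ≤ 4.
With {D1, D2, D4} the worst case is 5.
With {D1, D2, D5} the worst case is 5.
No size-3 selection achieves below 4.

4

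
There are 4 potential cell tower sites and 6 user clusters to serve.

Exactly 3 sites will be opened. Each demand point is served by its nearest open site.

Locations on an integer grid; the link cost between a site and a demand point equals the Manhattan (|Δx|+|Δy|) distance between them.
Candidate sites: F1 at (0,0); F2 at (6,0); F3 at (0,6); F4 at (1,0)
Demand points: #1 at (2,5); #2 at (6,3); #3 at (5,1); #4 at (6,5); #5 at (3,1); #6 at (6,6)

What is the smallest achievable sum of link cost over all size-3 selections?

22

Open {F2, F3, F4}.
  #1→F3 3, #2→F2 3, #3→F2 2, #4→F2 5, #5→F4 3, #6→F2 6  ⇒ total 22.
Compare {F1, F2, F3}: total 23.
Compare {F1, F2, F4}: total 25.
No size-3 selection does better; minimum is 22.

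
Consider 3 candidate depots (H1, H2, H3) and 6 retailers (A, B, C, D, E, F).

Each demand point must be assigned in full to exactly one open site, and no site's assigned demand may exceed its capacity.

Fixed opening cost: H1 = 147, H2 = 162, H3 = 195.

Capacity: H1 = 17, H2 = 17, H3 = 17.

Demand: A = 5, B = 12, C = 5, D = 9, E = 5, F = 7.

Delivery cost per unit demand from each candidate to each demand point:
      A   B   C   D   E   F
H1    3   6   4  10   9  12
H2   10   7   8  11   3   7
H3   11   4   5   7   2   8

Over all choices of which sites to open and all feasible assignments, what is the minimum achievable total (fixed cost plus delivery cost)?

Open {H1, H2, H3}; cheapest assignment that respects the capacities:
  H1 (cap 17, load 17): A, B — cost 5×3 + 12×6 = 87
  H2 (cap 17, load 12): E, F — cost 5×3 + 7×7 = 64
  H3 (cap 17, load 14): C, D — cost 5×5 + 9×7 = 88
  Shipping 239, fixed 504 → total 743.
  Any other capacity-feasible assignment to {H1, H2, H3} ships for at least 239.
Total demand is 43 and no other set of sites has combined capacity ≥ 43, so {H1, H2, H3} is the only feasible choice of open sites. Minimum: 743.

743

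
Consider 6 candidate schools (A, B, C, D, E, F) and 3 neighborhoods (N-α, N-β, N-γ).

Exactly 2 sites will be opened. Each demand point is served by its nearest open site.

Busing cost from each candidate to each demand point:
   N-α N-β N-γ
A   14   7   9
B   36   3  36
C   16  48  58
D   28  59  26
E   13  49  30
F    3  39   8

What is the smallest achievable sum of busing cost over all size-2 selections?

14

Open {B, F}.
  N-α→F 3, N-β→B 3, N-γ→F 8  ⇒ total 14.
Compare {A, F}: total 18.
Compare {A, B}: total 26.
No size-2 selection does better; minimum is 14.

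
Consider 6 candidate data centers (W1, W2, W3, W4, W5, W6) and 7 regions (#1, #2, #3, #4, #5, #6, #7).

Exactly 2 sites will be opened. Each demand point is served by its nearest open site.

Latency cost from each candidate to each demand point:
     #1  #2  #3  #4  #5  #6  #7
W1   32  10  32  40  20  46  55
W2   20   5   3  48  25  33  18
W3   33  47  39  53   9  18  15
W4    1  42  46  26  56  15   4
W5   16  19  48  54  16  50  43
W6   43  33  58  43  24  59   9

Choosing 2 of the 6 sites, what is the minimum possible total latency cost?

Open {W2, W4}.
  #1→W4 1, #2→W2 5, #3→W2 3, #4→W4 26, #5→W2 25, #6→W4 15, #7→W4 4  ⇒ total 79.
Compare {W1, W4}: total 108.
Compare {W2, W3}: total 118.
No size-2 selection does better; minimum is 79.

79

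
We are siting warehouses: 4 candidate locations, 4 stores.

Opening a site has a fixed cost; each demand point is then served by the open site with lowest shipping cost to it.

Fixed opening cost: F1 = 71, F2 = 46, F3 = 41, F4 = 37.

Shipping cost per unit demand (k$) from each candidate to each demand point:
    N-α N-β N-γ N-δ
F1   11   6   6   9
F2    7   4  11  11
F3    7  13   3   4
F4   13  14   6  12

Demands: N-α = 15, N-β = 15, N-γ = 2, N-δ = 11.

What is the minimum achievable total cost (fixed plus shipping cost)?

302

Open {F2, F3}: assign each demand point to its cheapest open site.
  N-α→F2 15×7=105, N-β→F2 15×4=60, N-γ→F3 2×3=6, N-δ→F3 11×4=44
  shipping cost 215, fixed 87 → total 302.
Compare {F2, F3, F4}: shipping cost 215 + fixed 124 = 339.
Compare {F2}: shipping cost 308 + fixed 46 = 354.
Compare {F1, F3}: shipping cost 245 + fixed 112 = 357.
All other subsets cost ≥ 339. Minimum total cost: 302.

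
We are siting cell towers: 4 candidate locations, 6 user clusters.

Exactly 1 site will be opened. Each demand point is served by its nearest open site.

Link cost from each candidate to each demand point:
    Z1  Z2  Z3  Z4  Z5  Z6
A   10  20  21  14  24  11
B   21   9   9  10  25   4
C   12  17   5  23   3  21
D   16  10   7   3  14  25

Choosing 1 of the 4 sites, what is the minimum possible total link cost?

75

Open {D}.
  Z1→D 16, Z2→D 10, Z3→D 7, Z4→D 3, Z5→D 14, Z6→D 25  ⇒ total 75.
Compare {B}: total 78.
Compare {C}: total 81.
No size-1 selection does better; minimum is 75.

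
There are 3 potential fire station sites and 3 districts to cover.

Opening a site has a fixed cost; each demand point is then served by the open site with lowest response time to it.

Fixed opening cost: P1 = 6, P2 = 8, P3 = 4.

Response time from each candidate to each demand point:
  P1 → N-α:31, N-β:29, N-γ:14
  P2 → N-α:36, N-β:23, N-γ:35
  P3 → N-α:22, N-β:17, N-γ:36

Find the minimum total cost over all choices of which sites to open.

Open {P1, P3}: assign each demand point to its cheapest open site.
  N-α→P3 22, N-β→P3 17, N-γ→P1 14
  response time 53, fixed 10 → total 63.
Compare {P1, P2, P3}: response time 53 + fixed 18 = 71.
Compare {P3}: response time 75 + fixed 4 = 79.
Compare {P1}: response time 74 + fixed 6 = 80.
All other subsets cost ≥ 71. Minimum total cost: 63.

63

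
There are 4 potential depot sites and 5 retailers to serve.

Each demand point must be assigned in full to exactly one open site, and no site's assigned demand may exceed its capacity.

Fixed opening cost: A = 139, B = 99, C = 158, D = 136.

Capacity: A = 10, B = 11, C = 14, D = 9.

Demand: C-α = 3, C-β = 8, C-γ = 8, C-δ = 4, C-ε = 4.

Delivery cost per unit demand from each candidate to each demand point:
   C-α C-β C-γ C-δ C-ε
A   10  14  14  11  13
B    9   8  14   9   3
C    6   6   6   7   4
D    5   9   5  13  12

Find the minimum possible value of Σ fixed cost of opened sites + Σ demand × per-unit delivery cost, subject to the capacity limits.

Open {B, C, D}; cheapest assignment that respects the capacities:
  B (cap 11, load 8): C-δ, C-ε — cost 4×9 + 4×3 = 48
  C (cap 14, load 11): C-α, C-β — cost 3×6 + 8×6 = 66
  D (cap 9, load 8): C-γ — cost 8×5 = 40
  Shipping 154, fixed 393 → total 547.
  Any other capacity-feasible assignment to {B, C, D} ships for at least 154.
Compare {A, B, C}: its best feasible assignment gives total 595.
Compare {A, B, D}: its best feasible assignment gives total 601.
Every other set of open sites that can feasibly serve all demand totals ≥ 595 even under its best assignment. Minimum: 547.

547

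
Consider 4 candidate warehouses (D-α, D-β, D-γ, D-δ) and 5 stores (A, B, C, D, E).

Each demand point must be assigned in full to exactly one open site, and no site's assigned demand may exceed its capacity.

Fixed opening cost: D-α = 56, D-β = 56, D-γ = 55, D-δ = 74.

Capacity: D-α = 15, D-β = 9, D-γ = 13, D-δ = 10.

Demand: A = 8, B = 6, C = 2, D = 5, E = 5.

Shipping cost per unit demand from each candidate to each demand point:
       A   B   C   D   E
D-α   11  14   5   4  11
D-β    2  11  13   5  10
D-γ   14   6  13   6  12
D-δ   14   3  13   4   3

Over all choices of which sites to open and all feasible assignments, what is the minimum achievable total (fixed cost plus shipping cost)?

298

Open {D-β, D-γ, D-δ}; cheapest assignment that respects the capacities:
  D-β (cap 9, load 8): A — cost 8×2 = 16
  D-γ (cap 13, load 8): B, C — cost 6×6 + 2×13 = 62
  D-δ (cap 10, load 10): D, E — cost 5×4 + 5×3 = 35
  Shipping 113, fixed 185 → total 298.
  Any other capacity-feasible assignment to {D-β, D-γ, D-δ} ships for at least 113.
Compare {D-α, D-β, D-γ}: its best feasible assignment gives total 304.
Compare {D-α, D-β, D-δ}: its best feasible assignment gives total 305.
Every other set of open sites that can feasibly serve all demand totals ≥ 304 even under its best assignment. Minimum: 298.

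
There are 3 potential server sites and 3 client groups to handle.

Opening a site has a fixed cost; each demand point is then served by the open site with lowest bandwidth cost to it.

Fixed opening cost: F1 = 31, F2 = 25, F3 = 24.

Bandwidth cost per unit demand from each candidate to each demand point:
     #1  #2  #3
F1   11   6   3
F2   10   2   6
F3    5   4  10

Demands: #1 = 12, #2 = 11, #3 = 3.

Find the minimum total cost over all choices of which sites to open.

Open {F2, F3}: assign each demand point to its cheapest open site.
  #1→F3 12×5=60, #2→F2 11×2=22, #3→F2 3×6=18
  bandwidth cost 100, fixed 49 → total 149.
Compare {F3}: bandwidth cost 134 + fixed 24 = 158.
Compare {F1, F3}: bandwidth cost 113 + fixed 55 = 168.
Compare {F1, F2, F3}: bandwidth cost 91 + fixed 80 = 171.
All other subsets cost ≥ 158. Minimum total cost: 149.

149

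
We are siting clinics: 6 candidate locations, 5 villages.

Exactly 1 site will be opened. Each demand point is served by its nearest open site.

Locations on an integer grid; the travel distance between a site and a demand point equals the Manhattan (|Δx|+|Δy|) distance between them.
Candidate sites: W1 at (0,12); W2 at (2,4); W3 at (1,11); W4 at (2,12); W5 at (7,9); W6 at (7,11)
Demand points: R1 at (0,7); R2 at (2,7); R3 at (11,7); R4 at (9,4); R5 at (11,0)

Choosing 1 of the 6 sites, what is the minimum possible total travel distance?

40

Open {W2}.
  R1→W2 5, R2→W2 3, R3→W2 12, R4→W2 7, R5→W2 13  ⇒ total 40.
Compare {W5}: total 42.
Compare {W6}: total 52.
No size-1 selection does better; minimum is 40.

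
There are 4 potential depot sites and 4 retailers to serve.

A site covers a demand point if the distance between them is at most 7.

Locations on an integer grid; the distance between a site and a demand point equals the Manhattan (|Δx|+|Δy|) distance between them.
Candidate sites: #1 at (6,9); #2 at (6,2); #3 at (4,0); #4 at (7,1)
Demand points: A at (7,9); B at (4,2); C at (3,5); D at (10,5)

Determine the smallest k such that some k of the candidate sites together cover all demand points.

Coverage sets (demand points within 7 of each site):
  #1: {A, C}
  #2: {B, C, D}
  #3: {B, C}
  #4: {B, D}
No single site covers all 4 demand points.
But {#1, #2} covers everything, so the minimum is 2.

2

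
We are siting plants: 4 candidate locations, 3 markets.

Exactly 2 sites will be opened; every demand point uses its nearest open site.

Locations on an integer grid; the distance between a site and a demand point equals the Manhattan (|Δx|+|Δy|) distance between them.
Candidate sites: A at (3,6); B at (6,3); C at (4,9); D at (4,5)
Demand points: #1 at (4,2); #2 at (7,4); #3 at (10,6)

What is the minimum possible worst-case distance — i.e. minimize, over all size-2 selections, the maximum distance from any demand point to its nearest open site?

7

Open {A, B}.
  Farthest demand point is #3 at distance 7 (to A); all others are ≤ 7.
With {A, C} the worst case is 7.
With {A, D} the worst case is 7.
No size-2 selection achieves below 7.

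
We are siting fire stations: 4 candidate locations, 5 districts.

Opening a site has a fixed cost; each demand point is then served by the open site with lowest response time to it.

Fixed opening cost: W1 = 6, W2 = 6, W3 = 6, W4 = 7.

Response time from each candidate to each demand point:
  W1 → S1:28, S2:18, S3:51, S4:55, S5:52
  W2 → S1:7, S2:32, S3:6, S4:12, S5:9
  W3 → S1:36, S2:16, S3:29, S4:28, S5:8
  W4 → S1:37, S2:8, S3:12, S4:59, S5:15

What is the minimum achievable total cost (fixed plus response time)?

Open {W2, W4}: assign each demand point to its cheapest open site.
  S1→W2 7, S2→W4 8, S3→W2 6, S4→W2 12, S5→W2 9
  response time 42, fixed 13 → total 55.
Compare {W2, W3, W4}: response time 41 + fixed 19 = 60.
Compare {W2, W3}: response time 49 + fixed 12 = 61.
Compare {W1, W2, W4}: response time 42 + fixed 19 = 61.
All other subsets cost ≥ 60. Minimum total cost: 55.

55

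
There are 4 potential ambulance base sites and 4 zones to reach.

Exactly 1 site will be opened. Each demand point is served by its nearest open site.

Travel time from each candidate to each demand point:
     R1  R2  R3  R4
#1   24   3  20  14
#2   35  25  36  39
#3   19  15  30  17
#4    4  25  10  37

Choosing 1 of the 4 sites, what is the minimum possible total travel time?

Open {#1}.
  R1→#1 24, R2→#1 3, R3→#1 20, R4→#1 14  ⇒ total 61.
Compare {#4}: total 76.
Compare {#3}: total 81.
No size-1 selection does better; minimum is 61.

61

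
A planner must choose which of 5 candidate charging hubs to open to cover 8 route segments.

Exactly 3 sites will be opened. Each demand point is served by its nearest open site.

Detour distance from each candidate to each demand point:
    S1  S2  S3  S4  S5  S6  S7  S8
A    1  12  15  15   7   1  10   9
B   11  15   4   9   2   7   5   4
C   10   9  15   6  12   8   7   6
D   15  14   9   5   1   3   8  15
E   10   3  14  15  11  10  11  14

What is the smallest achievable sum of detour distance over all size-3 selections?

Open {A, B, E}.
  S1→A 1, S2→E 3, S3→B 4, S4→B 9, S5→B 2, S6→A 1, S7→B 5, S8→B 4  ⇒ total 29.
Compare {A, B, C}: total 32.
Compare {A, B, D}: total 33.
No size-3 selection does better; minimum is 29.

29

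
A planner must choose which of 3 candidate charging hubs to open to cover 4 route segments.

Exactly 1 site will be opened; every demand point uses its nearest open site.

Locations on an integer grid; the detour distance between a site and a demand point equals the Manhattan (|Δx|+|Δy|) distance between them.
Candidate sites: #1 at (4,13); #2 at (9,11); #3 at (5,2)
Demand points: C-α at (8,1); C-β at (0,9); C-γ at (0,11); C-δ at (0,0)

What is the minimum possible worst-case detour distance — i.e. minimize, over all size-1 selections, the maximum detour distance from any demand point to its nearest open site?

14

Open {#3}.
  Farthest demand point is C-γ at detour distance 14 (to #3); all others are ≤ 14.
With {#1} the worst case is 17.
With {#2} the worst case is 20.
No size-1 selection achieves below 14.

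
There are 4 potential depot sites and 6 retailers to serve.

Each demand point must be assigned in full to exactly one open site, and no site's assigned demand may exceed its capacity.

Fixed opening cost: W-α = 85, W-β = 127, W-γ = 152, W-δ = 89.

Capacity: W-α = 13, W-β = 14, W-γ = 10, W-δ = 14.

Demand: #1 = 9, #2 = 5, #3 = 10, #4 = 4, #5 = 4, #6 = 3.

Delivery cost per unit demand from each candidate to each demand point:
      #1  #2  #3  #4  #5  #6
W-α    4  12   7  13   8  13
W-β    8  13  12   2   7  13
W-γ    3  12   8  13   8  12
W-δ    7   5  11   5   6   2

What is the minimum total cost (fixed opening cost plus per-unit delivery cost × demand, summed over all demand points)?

Open {W-α, W-β, W-δ}; cheapest assignment that respects the capacities:
  W-α (cap 13, load 10): #3 — cost 10×7 = 70
  W-β (cap 14, load 13): #1, #4 — cost 9×8 + 4×2 = 80
  W-δ (cap 14, load 12): #2, #5, #6 — cost 5×5 + 4×6 + 3×2 = 55
  Shipping 205, fixed 301 → total 506.
  Any other capacity-feasible assignment to {W-α, W-β, W-δ} ships for at least 205.
Compare {W-α, W-γ, W-δ}: its best feasible assignment gives total 525.
Compare {W-β, W-γ, W-δ}: its best feasible assignment gives total 578.
Every other set of open sites that can feasibly serve all demand totals ≥ 525 even under its best assignment. Minimum: 506.

506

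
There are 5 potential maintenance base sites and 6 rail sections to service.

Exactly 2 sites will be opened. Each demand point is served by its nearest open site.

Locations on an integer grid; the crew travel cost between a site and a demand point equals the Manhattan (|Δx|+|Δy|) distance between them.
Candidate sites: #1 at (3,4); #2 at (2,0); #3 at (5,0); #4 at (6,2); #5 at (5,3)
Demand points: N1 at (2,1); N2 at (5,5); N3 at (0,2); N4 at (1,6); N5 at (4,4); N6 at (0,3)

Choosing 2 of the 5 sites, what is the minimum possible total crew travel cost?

Open {#1, #2}.
  N1→#2 1, N2→#1 3, N3→#2 4, N4→#1 4, N5→#1 1, N6→#1 4  ⇒ total 17.
Compare {#1, #5}: total 20.
Compare {#1, #3}: total 21.
No size-2 selection does better; minimum is 17.

17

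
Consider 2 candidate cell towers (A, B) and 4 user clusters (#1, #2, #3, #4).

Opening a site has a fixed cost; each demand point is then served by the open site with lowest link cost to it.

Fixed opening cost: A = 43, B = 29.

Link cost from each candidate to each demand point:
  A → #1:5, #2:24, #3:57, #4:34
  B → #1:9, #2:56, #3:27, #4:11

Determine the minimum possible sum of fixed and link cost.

132

Open {B}: assign each demand point to its cheapest open site.
  #1→B 9, #2→B 56, #3→B 27, #4→B 11
  link cost 103, fixed 29 → total 132.
Compare {A, B}: link cost 67 + fixed 72 = 139.
Compare {A}: link cost 120 + fixed 43 = 163.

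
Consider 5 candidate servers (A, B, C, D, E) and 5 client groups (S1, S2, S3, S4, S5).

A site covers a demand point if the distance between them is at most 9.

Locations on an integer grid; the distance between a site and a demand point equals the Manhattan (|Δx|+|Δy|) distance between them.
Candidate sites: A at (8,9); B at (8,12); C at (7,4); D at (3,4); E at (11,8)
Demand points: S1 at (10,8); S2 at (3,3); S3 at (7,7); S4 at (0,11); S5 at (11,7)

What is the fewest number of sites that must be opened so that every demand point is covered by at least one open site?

2

Coverage sets (demand points within 9 of each site):
  A: {S1, S3, S5}
  B: {S1, S3, S4, S5}
  C: {S1, S2, S3, S5}
  D: {S2, S3}
  E: {S1, S3, S5}
No single site covers all 5 demand points.
But {B, C} covers everything, so the minimum is 2.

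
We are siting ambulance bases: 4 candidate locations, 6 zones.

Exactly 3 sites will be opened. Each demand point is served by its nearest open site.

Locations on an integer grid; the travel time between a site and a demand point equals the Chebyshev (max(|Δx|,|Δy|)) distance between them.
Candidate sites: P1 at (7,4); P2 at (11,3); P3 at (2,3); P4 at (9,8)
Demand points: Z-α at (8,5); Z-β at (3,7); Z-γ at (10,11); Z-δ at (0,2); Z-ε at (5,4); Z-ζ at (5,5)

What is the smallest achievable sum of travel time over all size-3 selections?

14

Open {P1, P3, P4}.
  Z-α→P1 1, Z-β→P1 4, Z-γ→P4 3, Z-δ→P3 2, Z-ε→P1 2, Z-ζ→P1 2  ⇒ total 14.
Compare {P1, P2, P3}: total 18.
Compare {P2, P3, P4}: total 18.
No size-3 selection does better; minimum is 14.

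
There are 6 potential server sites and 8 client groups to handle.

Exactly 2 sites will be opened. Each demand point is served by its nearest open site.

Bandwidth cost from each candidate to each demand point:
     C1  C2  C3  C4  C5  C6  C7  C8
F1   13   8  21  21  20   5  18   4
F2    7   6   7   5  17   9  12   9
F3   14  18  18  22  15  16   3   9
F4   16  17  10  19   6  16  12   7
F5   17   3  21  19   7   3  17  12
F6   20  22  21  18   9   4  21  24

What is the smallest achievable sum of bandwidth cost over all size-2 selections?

53

Open {F2, F5}.
  C1→F2 7, C2→F5 3, C3→F2 7, C4→F2 5, C5→F5 7, C6→F5 3, C7→F2 12, C8→F2 9  ⇒ total 53.
Compare {F2, F4}: total 59.
Compare {F2, F6}: total 59.
No size-2 selection does better; minimum is 53.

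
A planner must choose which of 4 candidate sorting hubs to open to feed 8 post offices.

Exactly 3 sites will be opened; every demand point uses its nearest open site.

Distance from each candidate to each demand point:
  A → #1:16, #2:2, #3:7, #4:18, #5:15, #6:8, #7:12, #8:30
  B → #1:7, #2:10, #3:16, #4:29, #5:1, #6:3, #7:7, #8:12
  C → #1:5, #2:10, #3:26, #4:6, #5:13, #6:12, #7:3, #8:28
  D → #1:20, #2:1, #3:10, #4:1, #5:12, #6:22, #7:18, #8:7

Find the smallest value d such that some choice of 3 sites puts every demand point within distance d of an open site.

7

Open {A, B, D}.
  Farthest demand point is #1 at distance 7 (to B); all others are ≤ 7.
With {B, C, D} the worst case is 10.
With {A, B, C} the worst case is 12.
No size-3 selection achieves below 7.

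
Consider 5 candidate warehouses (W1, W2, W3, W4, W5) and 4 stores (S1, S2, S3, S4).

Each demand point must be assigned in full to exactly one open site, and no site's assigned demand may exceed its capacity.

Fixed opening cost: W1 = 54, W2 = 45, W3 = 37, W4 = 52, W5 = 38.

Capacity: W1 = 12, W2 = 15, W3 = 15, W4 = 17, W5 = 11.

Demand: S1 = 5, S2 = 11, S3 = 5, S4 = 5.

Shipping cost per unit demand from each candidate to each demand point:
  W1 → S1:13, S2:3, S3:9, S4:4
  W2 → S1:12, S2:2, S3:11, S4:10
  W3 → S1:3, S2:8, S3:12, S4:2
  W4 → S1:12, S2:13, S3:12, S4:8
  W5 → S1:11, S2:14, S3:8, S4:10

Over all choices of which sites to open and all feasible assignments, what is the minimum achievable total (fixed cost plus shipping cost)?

189

Open {W2, W3}; cheapest assignment that respects the capacities:
  W2 (cap 15, load 11): S2 — cost 11×2 = 22
  W3 (cap 15, load 15): S1, S3, S4 — cost 5×3 + 5×12 + 5×2 = 85
  Shipping 107, fixed 82 → total 189.
  Any other capacity-feasible assignment to {W2, W3} ships for at least 107.
Compare {W2, W3, W5}: its best feasible assignment gives total 207.
Compare {W1, W3}: its best feasible assignment gives total 209.
Every other set of open sites that can feasibly serve all demand totals ≥ 207 even under its best assignment. Minimum: 189.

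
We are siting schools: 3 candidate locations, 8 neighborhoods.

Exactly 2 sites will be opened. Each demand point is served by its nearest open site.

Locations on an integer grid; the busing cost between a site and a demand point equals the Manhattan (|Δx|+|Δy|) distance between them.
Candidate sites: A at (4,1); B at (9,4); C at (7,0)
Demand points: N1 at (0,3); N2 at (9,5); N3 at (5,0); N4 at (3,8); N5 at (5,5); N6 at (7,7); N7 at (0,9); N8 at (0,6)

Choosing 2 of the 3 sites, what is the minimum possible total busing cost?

Open {A, B}.
  N1→A 6, N2→B 1, N3→A 2, N4→A 8, N5→A 5, N6→B 5, N7→A 12, N8→A 9  ⇒ total 48.
Compare {A, C}: total 56.
Compare {B, C}: total 58.

48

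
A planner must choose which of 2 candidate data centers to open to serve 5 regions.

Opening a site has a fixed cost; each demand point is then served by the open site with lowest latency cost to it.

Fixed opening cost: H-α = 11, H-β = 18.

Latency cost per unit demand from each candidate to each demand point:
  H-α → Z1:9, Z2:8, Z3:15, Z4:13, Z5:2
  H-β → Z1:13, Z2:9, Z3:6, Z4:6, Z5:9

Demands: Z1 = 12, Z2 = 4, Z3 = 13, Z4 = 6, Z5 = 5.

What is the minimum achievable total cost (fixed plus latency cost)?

293

Open {H-α, H-β}: assign each demand point to its cheapest open site.
  Z1→H-α 12×9=108, Z2→H-α 4×8=32, Z3→H-β 13×6=78, Z4→H-β 6×6=36, Z5→H-α 5×2=10
  latency cost 264, fixed 29 → total 293.
Compare {H-β}: latency cost 351 + fixed 18 = 369.
Compare {H-α}: latency cost 423 + fixed 11 = 434.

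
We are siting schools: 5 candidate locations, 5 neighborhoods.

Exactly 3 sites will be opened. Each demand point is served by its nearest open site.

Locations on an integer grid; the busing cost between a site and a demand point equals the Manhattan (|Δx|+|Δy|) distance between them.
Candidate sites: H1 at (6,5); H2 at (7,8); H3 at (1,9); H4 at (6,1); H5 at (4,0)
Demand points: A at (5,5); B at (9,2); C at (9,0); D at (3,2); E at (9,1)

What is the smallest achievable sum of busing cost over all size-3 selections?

Open {H1, H4, H5}.
  A→H1 1, B→H4 4, C→H4 4, D→H5 3, E→H4 3  ⇒ total 15.
Compare {H1, H2, H4}: total 16.
Compare {H1, H3, H4}: total 16.
No size-3 selection does better; minimum is 15.

15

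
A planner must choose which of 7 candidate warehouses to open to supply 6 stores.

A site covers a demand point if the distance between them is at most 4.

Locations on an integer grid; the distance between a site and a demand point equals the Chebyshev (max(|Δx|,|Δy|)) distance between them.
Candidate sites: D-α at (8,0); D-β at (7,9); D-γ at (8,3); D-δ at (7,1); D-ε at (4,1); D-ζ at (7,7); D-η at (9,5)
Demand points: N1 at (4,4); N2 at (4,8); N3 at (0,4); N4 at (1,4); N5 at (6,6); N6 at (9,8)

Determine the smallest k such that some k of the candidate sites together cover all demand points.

Coverage sets (demand points within 4 of each site):
  D-α: {N1}
  D-β: {N2, N5, N6}
  D-γ: {N1, N5}
  D-δ: {N1}
  D-ε: {N1, N3, N4}
  D-ζ: {N1, N2, N5, N6}
  D-η: {N5, N6}
No single site covers all 6 demand points.
But {D-β, D-ε} covers everything, so the minimum is 2.

2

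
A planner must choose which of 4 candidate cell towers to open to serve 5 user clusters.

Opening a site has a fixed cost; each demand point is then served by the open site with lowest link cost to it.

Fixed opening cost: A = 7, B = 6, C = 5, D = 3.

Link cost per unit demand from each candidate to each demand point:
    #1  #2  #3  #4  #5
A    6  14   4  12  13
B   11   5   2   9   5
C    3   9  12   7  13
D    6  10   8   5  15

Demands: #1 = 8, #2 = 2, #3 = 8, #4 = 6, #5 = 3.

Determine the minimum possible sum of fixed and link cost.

Open {B, C, D}: assign each demand point to its cheapest open site.
  #1→C 8×3=24, #2→B 2×5=10, #3→B 8×2=16, #4→D 6×5=30, #5→B 3×5=15
  link cost 95, fixed 14 → total 109.
Compare {A, B, C, D}: link cost 95 + fixed 21 = 116.
Compare {B, C}: link cost 107 + fixed 11 = 118.
Compare {A, B, C}: link cost 107 + fixed 18 = 125.
All other subsets cost ≥ 116. Minimum total cost: 109.

109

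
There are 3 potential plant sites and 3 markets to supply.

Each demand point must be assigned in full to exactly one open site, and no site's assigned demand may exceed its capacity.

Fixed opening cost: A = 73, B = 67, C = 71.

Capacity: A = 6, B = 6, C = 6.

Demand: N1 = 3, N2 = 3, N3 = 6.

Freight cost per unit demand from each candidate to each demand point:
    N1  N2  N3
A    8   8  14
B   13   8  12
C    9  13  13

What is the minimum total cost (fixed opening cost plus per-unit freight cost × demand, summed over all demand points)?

Open {A, B}; cheapest assignment that respects the capacities:
  A (cap 6, load 6): N1, N2 — cost 3×8 + 3×8 = 48
  B (cap 6, load 6): N3 — cost 6×12 = 72
  Shipping 120, fixed 140 → total 260.
  Any other capacity-feasible assignment to {A, B} ships for at least 120.
Compare {A, C}: its best feasible assignment gives total 270.
Compare {B, C}: its best feasible assignment gives total 276.
Every other set of open sites that can feasibly serve all demand totals ≥ 270 even under its best assignment. Minimum: 260.

260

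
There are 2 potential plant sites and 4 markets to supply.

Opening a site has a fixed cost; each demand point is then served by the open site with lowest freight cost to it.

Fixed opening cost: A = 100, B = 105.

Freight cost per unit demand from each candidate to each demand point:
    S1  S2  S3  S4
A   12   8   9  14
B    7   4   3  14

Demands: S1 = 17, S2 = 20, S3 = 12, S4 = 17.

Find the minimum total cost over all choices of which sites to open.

Open {B}: assign each demand point to its cheapest open site.
  S1→B 17×7=119, S2→B 20×4=80, S3→B 12×3=36, S4→B 17×14=238
  freight cost 473, fixed 105 → total 578.
Compare {A, B}: freight cost 473 + fixed 205 = 678.
Compare {A}: freight cost 710 + fixed 100 = 810.

578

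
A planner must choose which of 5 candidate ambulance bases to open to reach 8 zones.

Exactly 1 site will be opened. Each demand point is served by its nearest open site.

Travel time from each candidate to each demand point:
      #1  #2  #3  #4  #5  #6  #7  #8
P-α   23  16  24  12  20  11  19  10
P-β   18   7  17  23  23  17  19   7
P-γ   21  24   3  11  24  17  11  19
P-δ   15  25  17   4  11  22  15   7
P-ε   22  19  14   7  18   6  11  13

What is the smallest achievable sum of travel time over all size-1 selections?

Open {P-ε}.
  #1→P-ε 22, #2→P-ε 19, #3→P-ε 14, #4→P-ε 7, #5→P-ε 18, #6→P-ε 6, #7→P-ε 11, #8→P-ε 13  ⇒ total 110.
Compare {P-δ}: total 116.
Compare {P-γ}: total 130.
No size-1 selection does better; minimum is 110.

110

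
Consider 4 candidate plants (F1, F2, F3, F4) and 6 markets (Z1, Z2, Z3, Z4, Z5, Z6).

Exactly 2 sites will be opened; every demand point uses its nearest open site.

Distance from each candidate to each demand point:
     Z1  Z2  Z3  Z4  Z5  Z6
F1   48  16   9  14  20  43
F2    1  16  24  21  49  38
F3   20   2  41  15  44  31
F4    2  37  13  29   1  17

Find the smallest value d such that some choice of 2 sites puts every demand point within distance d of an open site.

17

Open {F1, F4}.
  Farthest demand point is Z6 at distance 17 (to F4); all others are ≤ 17.
With {F3, F4} the worst case is 17.
With {F2, F4} the worst case is 21.
No size-2 selection achieves below 17.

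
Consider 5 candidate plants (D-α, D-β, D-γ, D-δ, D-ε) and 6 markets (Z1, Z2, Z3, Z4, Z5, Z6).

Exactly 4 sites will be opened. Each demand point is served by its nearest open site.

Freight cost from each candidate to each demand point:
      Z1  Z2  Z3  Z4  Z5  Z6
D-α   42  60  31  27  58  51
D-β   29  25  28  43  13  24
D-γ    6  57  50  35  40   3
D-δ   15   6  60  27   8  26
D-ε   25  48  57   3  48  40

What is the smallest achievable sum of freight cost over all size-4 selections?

Open {D-β, D-γ, D-δ, D-ε}.
  Z1→D-γ 6, Z2→D-δ 6, Z3→D-β 28, Z4→D-ε 3, Z5→D-δ 8, Z6→D-γ 3  ⇒ total 54.
Compare {D-α, D-γ, D-δ, D-ε}: total 57.
Compare {D-α, D-β, D-γ, D-δ}: total 78.
No size-4 selection does better; minimum is 54.

54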